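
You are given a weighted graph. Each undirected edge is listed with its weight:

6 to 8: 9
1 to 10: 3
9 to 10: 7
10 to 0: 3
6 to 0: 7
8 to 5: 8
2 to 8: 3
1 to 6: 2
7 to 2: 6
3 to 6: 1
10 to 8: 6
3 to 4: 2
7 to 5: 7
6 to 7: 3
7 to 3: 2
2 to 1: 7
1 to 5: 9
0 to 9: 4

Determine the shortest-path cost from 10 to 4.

8

Candidate routes:
10 → 1 → 6 → 3 → 4: 3+2+1+2 = 8
10 → 1 → 6 → 7 → 3 → 4: 3+2+3+2+2 = 12
The minimum is 8 via 10 → 1 → 6 → 3 → 4.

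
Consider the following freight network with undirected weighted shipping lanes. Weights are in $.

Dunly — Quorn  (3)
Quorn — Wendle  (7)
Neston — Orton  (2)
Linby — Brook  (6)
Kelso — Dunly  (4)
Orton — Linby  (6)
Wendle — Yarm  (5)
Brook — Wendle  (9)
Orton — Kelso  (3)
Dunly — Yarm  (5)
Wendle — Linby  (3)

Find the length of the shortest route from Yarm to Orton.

Candidate routes:
Yarm → Dunly → Quorn → Wendle → Linby → Orton: 5+3+7+3+6 = 24
Yarm → Dunly → Kelso → Orton: 5+4+3 = 12
Yarm → Wendle → Linby → Orton: 5+3+6 = 14
Yarm → Wendle → Quorn → Dunly → Kelso → Orton: 5+7+3+4+3 = 22
Cheapest is Yarm → Dunly → Kelso → Orton at $12.

$12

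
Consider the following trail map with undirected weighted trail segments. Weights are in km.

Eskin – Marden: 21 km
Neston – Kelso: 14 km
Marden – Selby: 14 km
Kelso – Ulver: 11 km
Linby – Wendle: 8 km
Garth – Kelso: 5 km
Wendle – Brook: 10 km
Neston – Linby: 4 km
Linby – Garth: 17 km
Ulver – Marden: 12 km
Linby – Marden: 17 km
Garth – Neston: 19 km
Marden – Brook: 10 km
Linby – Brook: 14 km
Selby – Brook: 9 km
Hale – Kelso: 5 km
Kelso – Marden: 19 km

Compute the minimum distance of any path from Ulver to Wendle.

32 km

Compare a few routes:
Ulver - Kelso - Garth - Linby - Wendle: 11+5+17+8 = 41
Ulver - Marden - Brook - Wendle: 12+10+10 = 32
Ulver - Kelso - Neston - Linby - Wendle: 11+14+4+8 = 37
Ulver - Marden - Linby - Wendle: 12+17+8 = 37
Cheapest is Ulver - Marden - Brook - Wendle at 32 km.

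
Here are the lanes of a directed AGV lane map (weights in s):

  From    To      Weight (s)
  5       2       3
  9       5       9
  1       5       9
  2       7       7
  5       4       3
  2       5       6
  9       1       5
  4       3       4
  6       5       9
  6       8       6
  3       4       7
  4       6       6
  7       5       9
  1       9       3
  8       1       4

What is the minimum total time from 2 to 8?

21 s

Candidate routes:
2–5–4–6–8: 6+3+6+6 = 21
2–7–5–4–6–8: 7+9+3+6+6 = 31
The minimum is 21 s via 2–5–4–6–8.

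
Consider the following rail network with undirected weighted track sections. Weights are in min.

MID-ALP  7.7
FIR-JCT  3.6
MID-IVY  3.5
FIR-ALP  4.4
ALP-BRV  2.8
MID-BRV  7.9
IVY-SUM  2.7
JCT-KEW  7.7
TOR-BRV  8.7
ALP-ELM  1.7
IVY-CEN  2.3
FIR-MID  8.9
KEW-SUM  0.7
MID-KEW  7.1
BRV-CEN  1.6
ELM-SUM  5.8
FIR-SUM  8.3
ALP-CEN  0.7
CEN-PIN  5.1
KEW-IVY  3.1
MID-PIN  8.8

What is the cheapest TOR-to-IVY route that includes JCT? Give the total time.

29.8 min

Shortest TOR→JCT: TOR–BRV–CEN–ALP–FIR–JCT = 19
Shortest JCT→IVY: JCT–KEW–IVY = 10.8
Total via JCT: 19 + 10.8 = 29.8 min.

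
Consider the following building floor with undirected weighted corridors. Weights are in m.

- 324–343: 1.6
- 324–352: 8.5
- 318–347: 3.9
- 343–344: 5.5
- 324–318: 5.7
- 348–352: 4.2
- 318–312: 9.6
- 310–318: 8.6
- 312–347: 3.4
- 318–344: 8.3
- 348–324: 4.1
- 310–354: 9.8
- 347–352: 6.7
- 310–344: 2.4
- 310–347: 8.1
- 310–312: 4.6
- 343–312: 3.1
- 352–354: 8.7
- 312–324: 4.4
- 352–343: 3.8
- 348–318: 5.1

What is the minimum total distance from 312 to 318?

7.3 m

Enumerating some paths:
312–318: 9.6 = 9.6
312–347–318: 3.4+3.9 = 7.3
The minimum is 7.3 m via 312–347–318.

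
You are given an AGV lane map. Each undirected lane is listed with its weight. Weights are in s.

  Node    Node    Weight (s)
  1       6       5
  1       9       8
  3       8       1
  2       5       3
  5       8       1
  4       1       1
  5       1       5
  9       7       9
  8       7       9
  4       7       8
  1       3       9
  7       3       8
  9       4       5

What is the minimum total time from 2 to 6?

Settle nodes by increasing distance from 2:
2: 0
5: 3  (via 2)
8: 4  (via 5)
3: 5  (via 8)
1: 8  (via 5)
4: 9  (via 1)
6: 13  (via 1)
Shortest route: 2 → 5 → 1 → 6 = 13 s.

13 s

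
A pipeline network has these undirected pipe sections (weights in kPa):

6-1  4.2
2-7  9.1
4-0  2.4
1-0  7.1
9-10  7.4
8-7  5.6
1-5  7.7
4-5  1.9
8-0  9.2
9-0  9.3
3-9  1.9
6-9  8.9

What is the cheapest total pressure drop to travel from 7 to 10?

31.5 kPa

Candidate routes:
7 - 8 - 0 - 9 - 10: 5.6+9.2+9.3+7.4 = 31.5
7 - 8 - 0 - 1 - 6 - 9 - 10: 5.6+9.2+7.1+4.2+8.9+7.4 = 42.4
The minimum is 31.5 kPa via 7 - 8 - 0 - 9 - 10.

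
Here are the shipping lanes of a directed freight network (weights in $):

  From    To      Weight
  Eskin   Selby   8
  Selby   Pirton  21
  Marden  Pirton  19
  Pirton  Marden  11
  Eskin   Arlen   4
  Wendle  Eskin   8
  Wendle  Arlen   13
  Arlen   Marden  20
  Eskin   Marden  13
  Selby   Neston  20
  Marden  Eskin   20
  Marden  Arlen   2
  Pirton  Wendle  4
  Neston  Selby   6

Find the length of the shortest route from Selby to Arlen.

Candidate routes:
Selby → Pirton → Marden → Arlen: 21+11+2 = 34
Selby → Pirton → Wendle → Arlen: 21+4+13 = 38
Selby → Pirton → Wendle → Eskin → Arlen: 21+4+8+4 = 37
Cheapest is Selby → Pirton → Marden → Arlen at $34.

$34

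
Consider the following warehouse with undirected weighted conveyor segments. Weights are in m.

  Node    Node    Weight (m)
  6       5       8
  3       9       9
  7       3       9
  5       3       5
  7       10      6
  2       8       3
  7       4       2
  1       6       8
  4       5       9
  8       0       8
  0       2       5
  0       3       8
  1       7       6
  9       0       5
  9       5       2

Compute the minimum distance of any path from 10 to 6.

Shortest distances from 10:
10: 0
7: 6  (via 10)
4: 8  (via 7)
1: 12  (via 7)
3: 15  (via 7)
5: 17  (via 4)
9: 19  (via 5)
6: 20  (via 1)
Shortest route: 10 → 7 → 1 → 6 = 20 m.

20 m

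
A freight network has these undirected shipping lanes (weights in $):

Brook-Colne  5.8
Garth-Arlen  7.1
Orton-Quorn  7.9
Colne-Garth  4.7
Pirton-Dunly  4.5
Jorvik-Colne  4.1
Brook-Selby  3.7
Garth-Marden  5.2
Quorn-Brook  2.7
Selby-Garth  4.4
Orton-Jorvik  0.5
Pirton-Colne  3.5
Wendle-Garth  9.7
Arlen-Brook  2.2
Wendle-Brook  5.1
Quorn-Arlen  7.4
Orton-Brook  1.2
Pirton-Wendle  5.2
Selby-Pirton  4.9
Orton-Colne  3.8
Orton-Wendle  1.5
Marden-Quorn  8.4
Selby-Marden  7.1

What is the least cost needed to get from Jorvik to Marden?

$12.5

Running Dijkstra from Jorvik:
Jorvik: 0
Orton: 0.5  (via Jorvik)
Brook: 1.7  (via Orton)
Wendle: 2  (via Orton)
Arlen: 3.9  (via Brook)
Colne: 4.1  (via Jorvik)
Quorn: 4.4  (via Brook)
Selby: 5.4  (via Brook)
Pirton: 7.2  (via Wendle)
Garth: 8.8  (via Colne)
Dunly: 11.7  (via Pirton)
Marden: 12.5  (via Selby)
Shortest route: Jorvik–Orton–Brook–Selby–Marden = $12.5.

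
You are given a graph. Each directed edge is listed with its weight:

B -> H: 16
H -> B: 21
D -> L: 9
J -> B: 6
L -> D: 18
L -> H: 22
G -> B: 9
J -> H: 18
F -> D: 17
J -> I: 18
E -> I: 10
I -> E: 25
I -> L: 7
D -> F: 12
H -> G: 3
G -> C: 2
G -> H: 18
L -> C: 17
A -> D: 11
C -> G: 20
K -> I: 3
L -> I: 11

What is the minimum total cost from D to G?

34

Settle nodes by increasing distance from D:
D: 0
L: 9  (via D)
F: 12  (via D)
I: 20  (via L)
C: 26  (via L)
H: 31  (via L)
G: 34  (via H)
Shortest route: D → L → H → G = 34.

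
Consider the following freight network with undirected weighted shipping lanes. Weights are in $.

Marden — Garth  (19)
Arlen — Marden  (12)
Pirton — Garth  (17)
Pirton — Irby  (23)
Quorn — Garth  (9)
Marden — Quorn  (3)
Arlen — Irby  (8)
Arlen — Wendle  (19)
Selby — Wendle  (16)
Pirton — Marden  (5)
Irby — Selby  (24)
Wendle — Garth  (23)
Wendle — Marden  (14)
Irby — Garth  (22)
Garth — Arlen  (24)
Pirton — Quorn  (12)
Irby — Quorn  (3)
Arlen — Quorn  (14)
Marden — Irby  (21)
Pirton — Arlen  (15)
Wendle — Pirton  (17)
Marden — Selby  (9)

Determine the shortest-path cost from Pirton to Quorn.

Compare a few routes:
Pirton → Quorn: 12 = 12
Pirton → Marden → Quorn: 5+3 = 8
Cheapest is Pirton → Marden → Quorn at $8.

$8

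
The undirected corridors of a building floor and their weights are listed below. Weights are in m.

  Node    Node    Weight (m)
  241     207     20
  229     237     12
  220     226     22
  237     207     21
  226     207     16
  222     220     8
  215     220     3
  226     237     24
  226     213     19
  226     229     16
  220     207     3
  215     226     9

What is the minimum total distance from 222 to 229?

36 m

Settle nodes by increasing distance from 222:
222: 0
220: 8  (via 222)
207: 11  (via 220)
215: 11  (via 220)
226: 20  (via 215)
241: 31  (via 207)
237: 32  (via 207)
229: 36  (via 226)
Shortest route: 222–220–215–226–229 = 36 m.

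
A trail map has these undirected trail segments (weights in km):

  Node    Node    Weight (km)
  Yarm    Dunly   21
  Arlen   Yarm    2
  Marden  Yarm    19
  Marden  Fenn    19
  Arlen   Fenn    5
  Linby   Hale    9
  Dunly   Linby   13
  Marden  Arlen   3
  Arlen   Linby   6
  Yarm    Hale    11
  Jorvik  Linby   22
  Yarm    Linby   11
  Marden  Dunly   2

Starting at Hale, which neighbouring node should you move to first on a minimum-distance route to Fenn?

Candidate routes:
Hale → Linby → Dunly → Marden → Arlen → Fenn: 9+13+2+3+5 = 32
Hale → Linby → Arlen → Fenn: 9+6+5 = 20
Hale → Yarm → Arlen → Fenn: 11+2+5 = 18
Hale → Linby → Yarm → Arlen → Fenn: 9+11+2+5 = 27
Cheapest is Hale → Yarm → Arlen → Fenn at 18 km.
So from Hale the first move is to Yarm.

Yarm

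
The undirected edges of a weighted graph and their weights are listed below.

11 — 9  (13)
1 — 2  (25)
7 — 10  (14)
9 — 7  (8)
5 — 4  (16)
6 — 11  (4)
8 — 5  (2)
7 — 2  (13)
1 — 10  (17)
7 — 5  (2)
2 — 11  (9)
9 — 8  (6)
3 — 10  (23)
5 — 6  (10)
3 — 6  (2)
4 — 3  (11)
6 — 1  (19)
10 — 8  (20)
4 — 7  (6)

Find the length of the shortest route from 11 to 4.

Running Dijkstra from 11:
11: 0
6: 4  (via 11)
3: 6  (via 6)
2: 9  (via 11)
9: 13  (via 11)
5: 14  (via 6)
7: 16  (via 5)
8: 16  (via 5)
4: 17  (via 3)
Shortest route: 11 → 6 → 3 → 4 = 17.

17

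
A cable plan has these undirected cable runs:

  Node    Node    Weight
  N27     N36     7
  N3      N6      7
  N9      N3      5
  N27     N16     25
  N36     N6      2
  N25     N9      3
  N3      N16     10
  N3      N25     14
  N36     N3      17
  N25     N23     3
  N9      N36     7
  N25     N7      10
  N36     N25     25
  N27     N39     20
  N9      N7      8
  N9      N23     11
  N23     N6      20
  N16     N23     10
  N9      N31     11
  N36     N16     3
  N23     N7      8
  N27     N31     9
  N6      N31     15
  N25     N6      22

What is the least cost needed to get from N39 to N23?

Candidate routes:
N39–N27–N31–N9–N25–N23: 20+9+11+3+3 = 46
N39–N27–N36–N9–N23: 20+7+7+11 = 45
N39–N27–N36–N16–N23: 20+7+3+10 = 40
Cheapest is N39–N27–N36–N16–N23 at 40.

40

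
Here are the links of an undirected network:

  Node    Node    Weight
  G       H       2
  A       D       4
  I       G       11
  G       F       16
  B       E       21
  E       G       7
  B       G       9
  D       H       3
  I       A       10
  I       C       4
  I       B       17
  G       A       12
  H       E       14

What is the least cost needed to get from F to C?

31

Running Dijkstra from F:
F: 0
G: 16  (via F)
H: 18  (via G)
D: 21  (via H)
E: 23  (via G)
A: 25  (via D)
B: 25  (via G)
I: 27  (via G)
C: 31  (via I)
Shortest route: F–G–I–C = 31.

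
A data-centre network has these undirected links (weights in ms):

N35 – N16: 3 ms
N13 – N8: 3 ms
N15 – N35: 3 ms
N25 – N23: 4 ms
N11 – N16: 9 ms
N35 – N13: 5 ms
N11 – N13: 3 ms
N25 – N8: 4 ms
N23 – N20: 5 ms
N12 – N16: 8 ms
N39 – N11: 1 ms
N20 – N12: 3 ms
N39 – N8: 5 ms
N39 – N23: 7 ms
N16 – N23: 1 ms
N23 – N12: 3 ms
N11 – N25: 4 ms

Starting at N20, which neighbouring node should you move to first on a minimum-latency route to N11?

Candidate routes:
N20 - N12 - N23 - N39 - N11: 3+3+7+1 = 14
N20 - N23 - N25 - N11: 5+4+4 = 13
N20 - N12 - N23 - N25 - N11: 3+3+4+4 = 14
The minimum is 13 ms via N20 - N23 - N25 - N11.
So from N20 the first move is to N23.

N23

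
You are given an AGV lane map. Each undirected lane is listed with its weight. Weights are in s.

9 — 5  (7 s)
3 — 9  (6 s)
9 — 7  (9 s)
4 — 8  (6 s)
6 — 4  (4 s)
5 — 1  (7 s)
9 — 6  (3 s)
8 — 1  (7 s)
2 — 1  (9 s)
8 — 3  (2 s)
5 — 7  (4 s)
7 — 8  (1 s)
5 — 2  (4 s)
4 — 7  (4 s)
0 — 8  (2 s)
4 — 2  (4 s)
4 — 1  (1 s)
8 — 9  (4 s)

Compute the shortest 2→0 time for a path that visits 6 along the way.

17 s

Best 2 to 6: 2–4–6 costing 8
Shortest 6→0: 6–9–8–0 = 9
Total via 6: 8 + 9 = 17 s.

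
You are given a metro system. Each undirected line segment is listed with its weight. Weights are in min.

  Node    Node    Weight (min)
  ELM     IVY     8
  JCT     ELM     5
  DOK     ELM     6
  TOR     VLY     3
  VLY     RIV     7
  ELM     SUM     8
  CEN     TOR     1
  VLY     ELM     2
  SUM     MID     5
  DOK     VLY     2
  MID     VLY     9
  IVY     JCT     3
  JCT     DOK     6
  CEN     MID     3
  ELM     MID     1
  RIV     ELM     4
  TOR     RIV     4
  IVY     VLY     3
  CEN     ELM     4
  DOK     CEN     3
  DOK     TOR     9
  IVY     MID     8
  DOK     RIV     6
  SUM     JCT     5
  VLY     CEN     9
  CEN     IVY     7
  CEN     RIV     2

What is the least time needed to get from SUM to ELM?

Compare a few routes:
SUM → MID → ELM: 5+1 = 6
SUM → ELM: 8 = 8
The minimum is 6 min via SUM → MID → ELM.

6 min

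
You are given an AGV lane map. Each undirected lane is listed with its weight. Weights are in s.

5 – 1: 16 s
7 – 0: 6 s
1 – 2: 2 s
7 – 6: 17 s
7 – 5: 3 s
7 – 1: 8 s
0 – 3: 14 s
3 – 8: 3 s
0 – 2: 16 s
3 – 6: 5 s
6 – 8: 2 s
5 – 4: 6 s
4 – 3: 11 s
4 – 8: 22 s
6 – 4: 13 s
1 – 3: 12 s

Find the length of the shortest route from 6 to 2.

Candidate routes:
6–7–1–2: 17+8+2 = 27
6–3–1–2: 5+12+2 = 19
Cheapest is 6–3–1–2 at 19 s.

19 s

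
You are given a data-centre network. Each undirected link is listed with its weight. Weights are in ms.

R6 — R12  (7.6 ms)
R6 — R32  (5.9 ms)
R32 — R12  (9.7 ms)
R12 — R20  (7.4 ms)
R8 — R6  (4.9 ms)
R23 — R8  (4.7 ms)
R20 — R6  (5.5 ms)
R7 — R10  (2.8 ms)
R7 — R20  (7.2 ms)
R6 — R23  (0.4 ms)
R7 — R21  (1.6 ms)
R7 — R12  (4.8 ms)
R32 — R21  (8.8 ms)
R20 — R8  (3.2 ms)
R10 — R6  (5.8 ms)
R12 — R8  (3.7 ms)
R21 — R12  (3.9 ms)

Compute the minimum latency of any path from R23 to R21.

Enumerating some paths:
R23 → R6 → R12 → R21: 0.4+7.6+3.9 = 11.9
R23 → R6 → R10 → R7 → R21: 0.4+5.8+2.8+1.6 = 10.6
R23 → R6 → R8 → R12 → R21: 0.4+4.9+3.7+3.9 = 12.9
R23 → R8 → R12 → R21: 4.7+3.7+3.9 = 12.3
Cheapest is R23 → R6 → R10 → R7 → R21 at 10.6 ms.

10.6 ms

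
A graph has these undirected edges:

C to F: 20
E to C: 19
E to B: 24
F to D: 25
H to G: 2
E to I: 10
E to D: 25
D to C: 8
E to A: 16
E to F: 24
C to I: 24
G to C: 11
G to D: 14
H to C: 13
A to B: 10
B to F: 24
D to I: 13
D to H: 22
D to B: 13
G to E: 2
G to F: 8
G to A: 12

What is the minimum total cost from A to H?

14

Running Dijkstra from A:
A: 0
B: 10  (via A)
G: 12  (via A)
E: 14  (via G)
H: 14  (via G)
Shortest route: A → G → H = 14.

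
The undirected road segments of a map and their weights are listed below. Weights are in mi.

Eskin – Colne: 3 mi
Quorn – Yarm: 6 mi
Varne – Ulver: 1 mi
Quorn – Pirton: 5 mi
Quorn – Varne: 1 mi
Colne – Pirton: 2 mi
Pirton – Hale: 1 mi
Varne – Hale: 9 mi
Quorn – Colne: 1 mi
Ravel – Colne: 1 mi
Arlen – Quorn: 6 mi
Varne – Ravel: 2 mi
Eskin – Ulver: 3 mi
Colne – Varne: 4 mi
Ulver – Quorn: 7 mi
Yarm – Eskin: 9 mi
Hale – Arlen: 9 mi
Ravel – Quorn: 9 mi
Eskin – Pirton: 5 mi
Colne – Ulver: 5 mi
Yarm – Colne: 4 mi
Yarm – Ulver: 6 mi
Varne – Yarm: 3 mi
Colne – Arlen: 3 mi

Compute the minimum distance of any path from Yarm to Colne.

4 mi

Shortest distances from Yarm:
Yarm: 0
Varne: 3  (via Yarm)
Ulver: 4  (via Varne)
Quorn: 4  (via Varne)
Colne: 4  (via Yarm)
Shortest route: Yarm → Colne = 4 mi.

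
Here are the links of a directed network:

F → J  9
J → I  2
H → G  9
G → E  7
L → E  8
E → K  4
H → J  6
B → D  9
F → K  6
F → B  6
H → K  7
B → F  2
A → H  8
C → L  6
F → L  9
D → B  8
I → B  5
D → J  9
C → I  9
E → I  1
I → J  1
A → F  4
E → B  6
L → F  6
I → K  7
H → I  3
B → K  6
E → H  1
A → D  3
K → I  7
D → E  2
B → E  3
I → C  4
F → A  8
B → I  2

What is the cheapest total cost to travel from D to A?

Compare a few routes:
D–E–H–I–B–F–A: 2+1+3+5+2+8 = 21
D–B–F–A: 8+2+8 = 18
The minimum is 18 via D–B–F–A.

18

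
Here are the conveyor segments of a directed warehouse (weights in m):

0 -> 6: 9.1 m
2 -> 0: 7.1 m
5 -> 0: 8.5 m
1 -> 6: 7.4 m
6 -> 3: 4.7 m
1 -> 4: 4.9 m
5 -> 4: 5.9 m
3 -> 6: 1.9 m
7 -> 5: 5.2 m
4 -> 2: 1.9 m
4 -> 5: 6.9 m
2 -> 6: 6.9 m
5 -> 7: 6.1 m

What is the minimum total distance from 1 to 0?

Running Dijkstra from 1:
1: 0
4: 4.9  (via 1)
2: 6.8  (via 4)
6: 7.4  (via 1)
5: 11.8  (via 4)
3: 12.1  (via 6)
0: 13.9  (via 2)
Shortest route: 1 → 4 → 2 → 0 = 13.9 m.

13.9 m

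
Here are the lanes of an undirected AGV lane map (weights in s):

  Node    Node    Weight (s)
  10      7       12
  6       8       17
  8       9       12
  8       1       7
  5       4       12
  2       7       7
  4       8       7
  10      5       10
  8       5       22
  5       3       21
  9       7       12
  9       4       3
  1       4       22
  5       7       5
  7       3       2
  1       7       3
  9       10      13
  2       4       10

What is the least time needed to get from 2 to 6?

Running Dijkstra from 2:
2: 0
7: 7  (via 2)
3: 9  (via 7)
1: 10  (via 7)
4: 10  (via 2)
5: 12  (via 7)
9: 13  (via 4)
8: 17  (via 1)
10: 19  (via 7)
6: 34  (via 8)
Shortest route: 2–7–1–8–6 = 34 s.

34 s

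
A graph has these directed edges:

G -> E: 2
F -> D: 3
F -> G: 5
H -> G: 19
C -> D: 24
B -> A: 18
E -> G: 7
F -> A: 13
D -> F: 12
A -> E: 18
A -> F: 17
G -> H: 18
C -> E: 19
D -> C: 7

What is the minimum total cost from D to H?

35

Candidate routes:
D → F → A → E → G → H: 12+13+18+7+18 = 68
D → F → G → H: 12+5+18 = 35
D → C → E → G → H: 7+19+7+18 = 51
The minimum is 35 via D → F → G → H.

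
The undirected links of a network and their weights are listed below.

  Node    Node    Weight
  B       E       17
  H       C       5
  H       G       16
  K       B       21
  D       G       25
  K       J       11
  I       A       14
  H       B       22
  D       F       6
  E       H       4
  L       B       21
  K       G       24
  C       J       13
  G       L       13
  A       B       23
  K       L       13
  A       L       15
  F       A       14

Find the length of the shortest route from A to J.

Compare a few routes:
A - L - K - J: 15+13+11 = 39
A - B - K - J: 23+21+11 = 55
Cheapest is A - L - K - J at 39.

39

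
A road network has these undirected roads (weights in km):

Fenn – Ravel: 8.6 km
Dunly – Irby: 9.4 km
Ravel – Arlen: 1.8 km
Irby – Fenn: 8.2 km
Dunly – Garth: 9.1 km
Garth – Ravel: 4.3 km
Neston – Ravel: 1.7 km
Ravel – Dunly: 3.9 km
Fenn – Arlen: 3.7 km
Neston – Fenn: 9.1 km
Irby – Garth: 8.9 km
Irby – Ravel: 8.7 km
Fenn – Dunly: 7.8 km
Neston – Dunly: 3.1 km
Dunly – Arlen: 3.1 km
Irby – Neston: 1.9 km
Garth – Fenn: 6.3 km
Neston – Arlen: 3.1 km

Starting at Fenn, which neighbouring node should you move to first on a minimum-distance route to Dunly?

Candidate routes:
Fenn–Arlen–Dunly: 3.7+3.1 = 6.8
Fenn–Dunly: 7.8 = 7.8
Fenn–Arlen–Ravel–Dunly: 3.7+1.8+3.9 = 9.4
The minimum is 6.8 km via Fenn–Arlen–Dunly.
So from Fenn the first move is to Arlen.

Arlen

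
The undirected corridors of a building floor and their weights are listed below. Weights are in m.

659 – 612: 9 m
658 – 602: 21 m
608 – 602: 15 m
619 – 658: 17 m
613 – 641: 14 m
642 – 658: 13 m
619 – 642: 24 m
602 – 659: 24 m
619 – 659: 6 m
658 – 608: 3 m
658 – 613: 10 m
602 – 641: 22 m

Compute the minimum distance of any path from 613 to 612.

42 m

Shortest distances from 613:
613: 0
658: 10  (via 613)
608: 13  (via 658)
641: 14  (via 613)
642: 23  (via 658)
619: 27  (via 658)
602: 28  (via 608)
659: 33  (via 619)
612: 42  (via 659)
Shortest route: 613 → 658 → 619 → 659 → 612 = 42 m.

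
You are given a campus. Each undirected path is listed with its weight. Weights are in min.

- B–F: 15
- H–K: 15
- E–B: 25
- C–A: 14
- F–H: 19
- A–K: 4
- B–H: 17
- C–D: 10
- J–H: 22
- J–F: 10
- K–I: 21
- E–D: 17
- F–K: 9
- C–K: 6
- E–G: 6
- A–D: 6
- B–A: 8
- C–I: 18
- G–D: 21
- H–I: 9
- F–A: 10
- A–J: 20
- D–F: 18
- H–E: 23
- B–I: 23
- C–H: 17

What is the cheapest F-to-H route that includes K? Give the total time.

Best F to K: F–K costing 9
Best K to H: K–H costing 15
Total via K: 9 + 15 = 24 min.

24 min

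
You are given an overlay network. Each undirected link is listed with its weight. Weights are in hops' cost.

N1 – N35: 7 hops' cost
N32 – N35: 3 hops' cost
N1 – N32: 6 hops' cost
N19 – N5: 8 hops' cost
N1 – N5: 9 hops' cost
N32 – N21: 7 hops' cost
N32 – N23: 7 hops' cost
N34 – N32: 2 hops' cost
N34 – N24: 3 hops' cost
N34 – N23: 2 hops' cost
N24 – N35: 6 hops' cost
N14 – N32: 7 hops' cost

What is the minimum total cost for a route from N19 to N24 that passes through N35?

30 hops' cost

Best N19 to N35: N19–N5–N1–N35 costing 24
Best N35 to N24: N35–N24 costing 6
Total via N35: 24 + 6 = 30 hops' cost.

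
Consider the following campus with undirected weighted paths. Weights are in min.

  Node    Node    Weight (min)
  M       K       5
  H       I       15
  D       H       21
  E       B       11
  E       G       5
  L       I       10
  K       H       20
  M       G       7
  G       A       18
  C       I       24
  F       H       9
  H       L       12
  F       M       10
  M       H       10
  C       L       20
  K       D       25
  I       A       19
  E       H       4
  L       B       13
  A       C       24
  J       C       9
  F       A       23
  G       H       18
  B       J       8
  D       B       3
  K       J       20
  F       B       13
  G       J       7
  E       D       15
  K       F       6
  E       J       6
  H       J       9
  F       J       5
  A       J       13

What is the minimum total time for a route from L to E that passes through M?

Best L to M: L → H → M costing 22
Shortest M→E: M → G → E = 12
Total via M: 22 + 12 = 34 min.

34 min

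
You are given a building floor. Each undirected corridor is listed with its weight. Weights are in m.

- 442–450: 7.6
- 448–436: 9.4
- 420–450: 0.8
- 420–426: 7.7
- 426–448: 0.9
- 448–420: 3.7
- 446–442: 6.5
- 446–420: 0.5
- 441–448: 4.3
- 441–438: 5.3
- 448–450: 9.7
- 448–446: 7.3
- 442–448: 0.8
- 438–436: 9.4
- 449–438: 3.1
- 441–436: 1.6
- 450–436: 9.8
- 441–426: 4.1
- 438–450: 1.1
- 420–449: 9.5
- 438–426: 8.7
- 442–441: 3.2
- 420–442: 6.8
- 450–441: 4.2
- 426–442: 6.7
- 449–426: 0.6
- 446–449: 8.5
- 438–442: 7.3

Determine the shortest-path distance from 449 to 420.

Candidate routes:
449 - 426 - 448 - 420: 0.6+0.9+3.7 = 5.2
449 - 438 - 450 - 420: 3.1+1.1+0.8 = 5
Cheapest is 449 - 438 - 450 - 420 at 5 m.

5 m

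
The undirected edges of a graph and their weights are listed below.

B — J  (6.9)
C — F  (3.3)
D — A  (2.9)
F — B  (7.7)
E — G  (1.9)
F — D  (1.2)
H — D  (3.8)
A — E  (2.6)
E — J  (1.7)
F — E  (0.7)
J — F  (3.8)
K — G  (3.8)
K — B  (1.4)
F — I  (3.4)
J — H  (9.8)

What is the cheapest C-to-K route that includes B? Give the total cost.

12.4

Shortest C→B: C → F → B = 11
Shortest B→K: B → K = 1.4
Total via B: 11 + 1.4 = 12.4.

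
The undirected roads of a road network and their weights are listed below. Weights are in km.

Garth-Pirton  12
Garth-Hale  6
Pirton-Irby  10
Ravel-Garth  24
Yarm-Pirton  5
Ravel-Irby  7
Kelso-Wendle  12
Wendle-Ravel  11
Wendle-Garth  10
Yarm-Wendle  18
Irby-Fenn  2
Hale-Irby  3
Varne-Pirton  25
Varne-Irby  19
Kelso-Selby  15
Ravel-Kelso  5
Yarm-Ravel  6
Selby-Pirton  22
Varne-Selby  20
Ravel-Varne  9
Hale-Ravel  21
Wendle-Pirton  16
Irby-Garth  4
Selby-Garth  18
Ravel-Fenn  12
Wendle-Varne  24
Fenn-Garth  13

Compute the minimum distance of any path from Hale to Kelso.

15 km

Candidate routes:
Hale → Garth → Irby → Ravel → Kelso: 6+4+7+5 = 22
Hale → Irby → Fenn → Ravel → Kelso: 3+2+12+5 = 22
Hale → Irby → Ravel → Kelso: 3+7+5 = 15
The minimum is 15 km via Hale → Irby → Ravel → Kelso.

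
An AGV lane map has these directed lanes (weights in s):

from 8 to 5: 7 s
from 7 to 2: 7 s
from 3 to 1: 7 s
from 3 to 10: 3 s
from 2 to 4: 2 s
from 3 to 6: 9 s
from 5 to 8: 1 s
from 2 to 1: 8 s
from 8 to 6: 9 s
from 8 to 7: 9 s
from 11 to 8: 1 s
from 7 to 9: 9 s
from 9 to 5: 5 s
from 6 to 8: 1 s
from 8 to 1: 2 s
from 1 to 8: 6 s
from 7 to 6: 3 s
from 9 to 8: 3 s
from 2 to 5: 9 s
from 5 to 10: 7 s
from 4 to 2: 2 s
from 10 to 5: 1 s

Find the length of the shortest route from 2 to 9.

Running Dijkstra from 2:
2: 0
4: 2  (via 2)
1: 8  (via 2)
5: 9  (via 2)
8: 10  (via 5)
10: 16  (via 5)
6: 19  (via 8)
7: 19  (via 8)
9: 28  (via 7)
Shortest route: 2 → 5 → 8 → 7 → 9 = 28 s.

28 s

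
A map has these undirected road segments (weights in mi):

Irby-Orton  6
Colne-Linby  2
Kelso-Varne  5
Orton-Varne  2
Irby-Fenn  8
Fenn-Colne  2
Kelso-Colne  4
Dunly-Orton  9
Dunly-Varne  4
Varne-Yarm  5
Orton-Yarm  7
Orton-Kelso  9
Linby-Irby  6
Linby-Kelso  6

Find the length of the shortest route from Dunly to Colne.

13 mi

Candidate routes:
Dunly - Varne - Kelso - Linby - Colne: 4+5+6+2 = 17
Dunly - Varne - Kelso - Colne: 4+5+4 = 13
The minimum is 13 mi via Dunly - Varne - Kelso - Colne.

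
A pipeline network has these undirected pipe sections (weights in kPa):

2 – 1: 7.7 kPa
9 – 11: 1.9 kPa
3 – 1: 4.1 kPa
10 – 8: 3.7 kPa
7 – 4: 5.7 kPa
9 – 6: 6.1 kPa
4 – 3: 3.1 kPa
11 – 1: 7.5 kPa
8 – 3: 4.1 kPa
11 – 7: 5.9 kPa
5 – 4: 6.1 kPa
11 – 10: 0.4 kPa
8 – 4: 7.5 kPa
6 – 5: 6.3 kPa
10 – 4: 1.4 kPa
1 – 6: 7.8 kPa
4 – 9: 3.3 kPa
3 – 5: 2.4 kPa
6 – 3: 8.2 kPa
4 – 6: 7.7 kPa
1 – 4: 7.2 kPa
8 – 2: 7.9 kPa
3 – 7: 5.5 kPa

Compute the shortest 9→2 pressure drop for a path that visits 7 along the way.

25.1 kPa

Shortest 9→7: 9–11–7 = 7.8
Best 7 to 2: 7–3–1–2 costing 17.3
Total via 7: 7.8 + 17.3 = 25.1 kPa.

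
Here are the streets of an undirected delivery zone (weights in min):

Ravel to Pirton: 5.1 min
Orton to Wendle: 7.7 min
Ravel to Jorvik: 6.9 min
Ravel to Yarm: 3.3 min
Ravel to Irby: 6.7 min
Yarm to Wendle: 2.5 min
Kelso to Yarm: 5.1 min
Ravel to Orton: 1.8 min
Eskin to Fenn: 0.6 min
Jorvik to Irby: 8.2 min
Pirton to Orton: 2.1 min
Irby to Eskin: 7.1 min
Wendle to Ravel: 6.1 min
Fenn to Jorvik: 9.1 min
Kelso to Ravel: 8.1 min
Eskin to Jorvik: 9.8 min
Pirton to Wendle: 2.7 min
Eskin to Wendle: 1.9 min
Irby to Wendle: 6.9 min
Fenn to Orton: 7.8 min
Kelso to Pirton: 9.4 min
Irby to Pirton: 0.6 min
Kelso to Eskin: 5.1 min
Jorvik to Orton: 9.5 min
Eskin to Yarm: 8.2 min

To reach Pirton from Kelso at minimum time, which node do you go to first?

Candidate routes:
Kelso - Yarm - Wendle - Pirton: 5.1+2.5+2.7 = 10.3
Kelso - Eskin - Wendle - Pirton: 5.1+1.9+2.7 = 9.7
Kelso - Ravel - Orton - Pirton: 8.1+1.8+2.1 = 12
Kelso - Pirton: 9.4 = 9.4
The minimum is 9.4 min via Kelso - Pirton.
So from Kelso the first move is to Pirton.

Pirton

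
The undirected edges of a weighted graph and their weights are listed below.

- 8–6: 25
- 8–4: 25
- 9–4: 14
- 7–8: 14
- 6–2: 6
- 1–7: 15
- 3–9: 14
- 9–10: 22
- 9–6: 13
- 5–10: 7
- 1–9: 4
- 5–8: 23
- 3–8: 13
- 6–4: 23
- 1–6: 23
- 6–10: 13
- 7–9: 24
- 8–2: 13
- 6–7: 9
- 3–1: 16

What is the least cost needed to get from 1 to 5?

33

Settle nodes by increasing distance from 1:
1: 0
9: 4  (via 1)
7: 15  (via 1)
3: 16  (via 1)
6: 17  (via 9)
4: 18  (via 9)
2: 23  (via 6)
10: 26  (via 9)
8: 29  (via 7)
5: 33  (via 10)
Shortest route: 1–9–10–5 = 33.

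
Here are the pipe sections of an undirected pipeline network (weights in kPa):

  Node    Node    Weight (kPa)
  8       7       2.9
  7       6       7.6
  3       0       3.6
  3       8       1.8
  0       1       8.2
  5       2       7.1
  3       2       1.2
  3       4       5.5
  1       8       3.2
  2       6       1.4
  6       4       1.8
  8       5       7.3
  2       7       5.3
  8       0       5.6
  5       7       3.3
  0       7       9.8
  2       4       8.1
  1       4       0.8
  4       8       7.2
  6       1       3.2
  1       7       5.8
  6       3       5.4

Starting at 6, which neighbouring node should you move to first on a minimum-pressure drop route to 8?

Enumerating some paths:
6 - 2 - 3 - 8: 1.4+1.2+1.8 = 4.4
6 - 4 - 1 - 8: 1.8+0.8+3.2 = 5.8
6 - 1 - 8: 3.2+3.2 = 6.4
Cheapest is 6 - 2 - 3 - 8 at 4.4 kPa.
So from 6 the first move is to 2.

2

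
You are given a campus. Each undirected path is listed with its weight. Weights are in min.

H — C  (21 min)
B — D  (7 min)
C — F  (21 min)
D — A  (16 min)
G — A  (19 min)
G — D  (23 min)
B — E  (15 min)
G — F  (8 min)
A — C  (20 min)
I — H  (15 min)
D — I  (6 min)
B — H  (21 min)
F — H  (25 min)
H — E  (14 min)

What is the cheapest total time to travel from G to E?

Shortest distances from G:
G: 0
F: 8  (via G)
A: 19  (via G)
D: 23  (via G)
C: 29  (via F)
I: 29  (via D)
B: 30  (via D)
H: 33  (via F)
E: 45  (via B)
Shortest route: G–D–B–E = 45 min.

45 min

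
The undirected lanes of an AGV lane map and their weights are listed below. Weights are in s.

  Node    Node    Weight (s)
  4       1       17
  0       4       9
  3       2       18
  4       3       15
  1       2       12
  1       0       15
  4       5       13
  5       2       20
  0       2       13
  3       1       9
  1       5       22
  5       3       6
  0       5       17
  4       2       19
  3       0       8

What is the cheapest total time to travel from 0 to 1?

15 s

Settle nodes by increasing distance from 0:
0: 0
3: 8  (via 0)
4: 9  (via 0)
2: 13  (via 0)
5: 14  (via 3)
1: 15  (via 0)
Shortest route: 0 → 1 = 15 s.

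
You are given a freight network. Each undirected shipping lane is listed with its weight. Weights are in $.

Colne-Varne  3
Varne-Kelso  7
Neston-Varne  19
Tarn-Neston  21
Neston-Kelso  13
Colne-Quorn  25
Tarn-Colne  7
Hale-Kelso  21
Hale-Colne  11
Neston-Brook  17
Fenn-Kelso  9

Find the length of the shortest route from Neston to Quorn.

Enumerating some paths:
Neston → Varne → Colne → Quorn: 19+3+25 = 47
Neston → Kelso → Varne → Colne → Quorn: 13+7+3+25 = 48
Neston → Tarn → Colne → Quorn: 21+7+25 = 53
Cheapest is Neston → Varne → Colne → Quorn at $47.

$47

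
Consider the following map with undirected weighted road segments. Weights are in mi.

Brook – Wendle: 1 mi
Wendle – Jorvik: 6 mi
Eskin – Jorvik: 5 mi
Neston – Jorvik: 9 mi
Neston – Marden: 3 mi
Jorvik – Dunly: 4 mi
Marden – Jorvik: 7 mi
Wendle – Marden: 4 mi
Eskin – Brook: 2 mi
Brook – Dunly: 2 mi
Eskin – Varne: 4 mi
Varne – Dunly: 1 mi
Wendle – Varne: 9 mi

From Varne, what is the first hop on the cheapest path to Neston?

Dunly

Candidate routes:
Varne–Dunly–Jorvik–Marden–Neston: 1+4+7+3 = 15
Varne–Eskin–Brook–Wendle–Marden–Neston: 4+2+1+4+3 = 14
Varne–Dunly–Brook–Wendle–Marden–Neston: 1+2+1+4+3 = 11
Varne–Dunly–Jorvik–Neston: 1+4+9 = 14
The minimum is 11 mi via Varne–Dunly–Brook–Wendle–Marden–Neston.
So from Varne the first move is to Dunly.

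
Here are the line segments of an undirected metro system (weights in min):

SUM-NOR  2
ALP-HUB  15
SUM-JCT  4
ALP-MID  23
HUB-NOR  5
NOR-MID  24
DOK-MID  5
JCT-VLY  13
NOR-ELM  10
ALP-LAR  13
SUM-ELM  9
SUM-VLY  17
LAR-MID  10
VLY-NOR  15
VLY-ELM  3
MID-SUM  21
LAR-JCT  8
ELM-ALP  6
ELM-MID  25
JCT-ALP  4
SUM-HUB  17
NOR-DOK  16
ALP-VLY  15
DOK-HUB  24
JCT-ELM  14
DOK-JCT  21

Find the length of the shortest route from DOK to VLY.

29 min

Candidate routes:
DOK → NOR → ELM → VLY: 16+10+3 = 29
DOK → NOR → SUM → ELM → VLY: 16+2+9+3 = 30
Cheapest is DOK → NOR → ELM → VLY at 29 min.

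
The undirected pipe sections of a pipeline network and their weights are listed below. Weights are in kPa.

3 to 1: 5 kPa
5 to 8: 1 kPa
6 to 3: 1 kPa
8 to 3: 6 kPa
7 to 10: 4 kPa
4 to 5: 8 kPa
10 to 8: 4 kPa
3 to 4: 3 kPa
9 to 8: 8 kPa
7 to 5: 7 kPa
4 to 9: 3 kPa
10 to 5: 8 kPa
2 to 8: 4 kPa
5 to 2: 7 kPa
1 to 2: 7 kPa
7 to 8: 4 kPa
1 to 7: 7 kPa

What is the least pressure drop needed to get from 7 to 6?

Enumerating some paths:
7 → 8 → 3 → 6: 4+6+1 = 11
7 → 1 → 3 → 6: 7+5+1 = 13
7 → 10 → 8 → 3 → 6: 4+4+6+1 = 15
The minimum is 11 kPa via 7 → 8 → 3 → 6.

11 kPa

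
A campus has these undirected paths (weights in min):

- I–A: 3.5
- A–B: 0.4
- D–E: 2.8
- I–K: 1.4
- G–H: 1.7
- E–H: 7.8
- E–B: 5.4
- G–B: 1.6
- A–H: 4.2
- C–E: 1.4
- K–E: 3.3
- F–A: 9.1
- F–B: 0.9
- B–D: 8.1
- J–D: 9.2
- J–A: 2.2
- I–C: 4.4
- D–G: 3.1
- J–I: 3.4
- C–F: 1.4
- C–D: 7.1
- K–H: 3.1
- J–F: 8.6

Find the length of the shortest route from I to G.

Settle nodes by increasing distance from I:
I: 0
K: 1.4  (via I)
J: 3.4  (via I)
A: 3.5  (via I)
B: 3.9  (via A)
C: 4.4  (via I)
H: 4.5  (via K)
E: 4.7  (via K)
F: 4.8  (via B)
G: 5.5  (via B)
Shortest route: I → A → B → G = 5.5 min.

5.5 min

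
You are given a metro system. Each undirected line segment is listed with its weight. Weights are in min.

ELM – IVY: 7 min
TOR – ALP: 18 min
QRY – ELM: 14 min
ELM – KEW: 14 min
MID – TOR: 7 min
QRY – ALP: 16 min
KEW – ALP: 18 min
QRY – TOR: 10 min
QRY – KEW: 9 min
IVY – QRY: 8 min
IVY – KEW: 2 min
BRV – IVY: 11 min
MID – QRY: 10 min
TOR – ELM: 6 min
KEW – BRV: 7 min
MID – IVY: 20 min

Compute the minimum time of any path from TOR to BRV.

Candidate routes:
TOR–ELM–IVY–BRV: 6+7+11 = 24
TOR–QRY–KEW–BRV: 10+9+7 = 26
TOR–ELM–IVY–KEW–BRV: 6+7+2+7 = 22
Cheapest is TOR–ELM–IVY–KEW–BRV at 22 min.

22 min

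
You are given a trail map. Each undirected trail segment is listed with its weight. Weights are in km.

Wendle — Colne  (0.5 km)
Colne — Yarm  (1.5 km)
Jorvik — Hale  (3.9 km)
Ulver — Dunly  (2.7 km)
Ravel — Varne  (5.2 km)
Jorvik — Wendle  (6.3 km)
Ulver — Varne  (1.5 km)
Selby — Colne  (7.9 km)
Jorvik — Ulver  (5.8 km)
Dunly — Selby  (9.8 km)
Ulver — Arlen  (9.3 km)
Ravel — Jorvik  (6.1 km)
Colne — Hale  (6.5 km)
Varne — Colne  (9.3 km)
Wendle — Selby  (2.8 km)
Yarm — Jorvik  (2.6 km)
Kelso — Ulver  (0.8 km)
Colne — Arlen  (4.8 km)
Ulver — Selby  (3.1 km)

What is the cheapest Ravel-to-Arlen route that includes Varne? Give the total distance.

16 km

Shortest Ravel→Varne: Ravel–Varne = 5.2
Best Varne to Arlen: Varne–Ulver–Arlen costing 10.8
Total via Varne: 5.2 + 10.8 = 16 km.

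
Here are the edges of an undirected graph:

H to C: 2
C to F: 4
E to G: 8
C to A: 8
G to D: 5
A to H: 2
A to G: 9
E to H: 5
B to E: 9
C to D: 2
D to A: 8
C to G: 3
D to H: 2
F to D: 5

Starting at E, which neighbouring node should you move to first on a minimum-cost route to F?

Compare a few routes:
E - H - C - F: 5+2+4 = 11
E - H - D - C - F: 5+2+2+4 = 13
E - H - D - F: 5+2+5 = 12
Cheapest is E - H - C - F at 11.
So from E the first move is to H.

H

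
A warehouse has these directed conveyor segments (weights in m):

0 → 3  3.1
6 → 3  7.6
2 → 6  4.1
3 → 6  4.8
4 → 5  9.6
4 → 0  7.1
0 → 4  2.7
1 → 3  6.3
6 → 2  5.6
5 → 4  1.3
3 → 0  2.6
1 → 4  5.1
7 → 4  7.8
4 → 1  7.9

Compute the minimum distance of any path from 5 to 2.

Enumerating some paths:
5–4–0–3–6–2: 1.3+7.1+3.1+4.8+5.6 = 21.9
5–4–1–3–6–2: 1.3+7.9+6.3+4.8+5.6 = 25.9
The minimum is 21.9 m via 5–4–0–3–6–2.

21.9 m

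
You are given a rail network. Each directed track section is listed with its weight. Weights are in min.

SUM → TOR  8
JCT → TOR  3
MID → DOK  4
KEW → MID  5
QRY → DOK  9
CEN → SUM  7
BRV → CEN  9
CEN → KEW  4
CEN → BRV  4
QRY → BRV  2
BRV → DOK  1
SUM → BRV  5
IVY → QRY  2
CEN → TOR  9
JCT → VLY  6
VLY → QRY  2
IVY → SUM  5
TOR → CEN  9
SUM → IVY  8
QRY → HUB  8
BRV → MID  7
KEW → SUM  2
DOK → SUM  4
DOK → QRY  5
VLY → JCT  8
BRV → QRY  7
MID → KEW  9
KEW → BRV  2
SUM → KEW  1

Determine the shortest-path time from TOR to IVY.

Compare a few routes:
TOR - CEN - BRV - DOK - SUM - IVY: 9+4+1+4+8 = 26
TOR - CEN - KEW - SUM - IVY: 9+4+2+8 = 23
TOR - CEN - KEW - BRV - DOK - SUM - IVY: 9+4+2+1+4+8 = 28
TOR - CEN - SUM - IVY: 9+7+8 = 24
The minimum is 23 min via TOR - CEN - KEW - SUM - IVY.

23 min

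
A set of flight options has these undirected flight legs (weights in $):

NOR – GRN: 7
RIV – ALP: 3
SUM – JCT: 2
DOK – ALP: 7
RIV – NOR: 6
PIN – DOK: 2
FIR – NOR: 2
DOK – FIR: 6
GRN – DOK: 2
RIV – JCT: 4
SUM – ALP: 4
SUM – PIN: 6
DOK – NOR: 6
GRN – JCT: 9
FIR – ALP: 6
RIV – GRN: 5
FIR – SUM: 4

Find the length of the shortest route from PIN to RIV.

Shortest distances from PIN:
PIN: 0
DOK: 2  (via PIN)
GRN: 4  (via DOK)
SUM: 6  (via PIN)
FIR: 8  (via DOK)
JCT: 8  (via SUM)
NOR: 8  (via DOK)
RIV: 9  (via GRN)
Shortest route: PIN → DOK → GRN → RIV = $9.

$9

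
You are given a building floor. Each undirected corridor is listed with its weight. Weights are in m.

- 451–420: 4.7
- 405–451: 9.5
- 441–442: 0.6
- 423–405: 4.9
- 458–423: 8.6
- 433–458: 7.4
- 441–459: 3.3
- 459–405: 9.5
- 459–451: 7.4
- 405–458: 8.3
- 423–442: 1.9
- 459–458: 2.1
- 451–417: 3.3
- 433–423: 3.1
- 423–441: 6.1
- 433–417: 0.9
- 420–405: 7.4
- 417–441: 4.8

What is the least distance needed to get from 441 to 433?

Enumerating some paths:
441 → 442 → 423 → 433: 0.6+1.9+3.1 = 5.6
441 → 417 → 433: 4.8+0.9 = 5.7
Cheapest is 441 → 442 → 423 → 433 at 5.6 m.

5.6 m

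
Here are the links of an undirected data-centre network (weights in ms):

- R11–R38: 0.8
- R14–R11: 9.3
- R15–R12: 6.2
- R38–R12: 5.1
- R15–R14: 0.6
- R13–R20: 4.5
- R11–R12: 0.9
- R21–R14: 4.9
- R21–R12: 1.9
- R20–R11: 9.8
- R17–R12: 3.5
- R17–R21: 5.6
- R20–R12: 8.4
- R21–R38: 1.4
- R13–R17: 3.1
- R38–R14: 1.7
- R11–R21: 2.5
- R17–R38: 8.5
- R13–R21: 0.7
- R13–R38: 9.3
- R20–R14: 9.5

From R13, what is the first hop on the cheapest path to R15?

R21

Enumerating some paths:
R13 → R21 → R12 → R11 → R38 → R14 → R15: 0.7+1.9+0.9+0.8+1.7+0.6 = 6.6
R13 → R21 → R11 → R38 → R14 → R15: 0.7+2.5+0.8+1.7+0.6 = 6.3
R13 → R21 → R38 → R14 → R15: 0.7+1.4+1.7+0.6 = 4.4
R13 → R21 → R14 → R15: 0.7+4.9+0.6 = 6.2
The minimum is 4.4 ms via R13 → R21 → R38 → R14 → R15.
So from R13 the first move is to R21.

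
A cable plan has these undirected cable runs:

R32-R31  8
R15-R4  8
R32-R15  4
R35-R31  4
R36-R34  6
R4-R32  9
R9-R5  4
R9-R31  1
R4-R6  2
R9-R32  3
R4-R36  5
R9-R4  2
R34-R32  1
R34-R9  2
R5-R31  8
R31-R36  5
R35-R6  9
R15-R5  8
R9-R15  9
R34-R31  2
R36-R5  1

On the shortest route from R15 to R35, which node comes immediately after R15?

R32

Candidate routes:
R15–R32–R34–R31–R35: 4+1+2+4 = 11
R15–R32–R9–R31–R35: 4+3+1+4 = 12
R15–R32–R34–R9–R31–R35: 4+1+2+1+4 = 12
Cheapest is R15–R32–R34–R31–R35 at 11.
So from R15 the first move is to R32.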